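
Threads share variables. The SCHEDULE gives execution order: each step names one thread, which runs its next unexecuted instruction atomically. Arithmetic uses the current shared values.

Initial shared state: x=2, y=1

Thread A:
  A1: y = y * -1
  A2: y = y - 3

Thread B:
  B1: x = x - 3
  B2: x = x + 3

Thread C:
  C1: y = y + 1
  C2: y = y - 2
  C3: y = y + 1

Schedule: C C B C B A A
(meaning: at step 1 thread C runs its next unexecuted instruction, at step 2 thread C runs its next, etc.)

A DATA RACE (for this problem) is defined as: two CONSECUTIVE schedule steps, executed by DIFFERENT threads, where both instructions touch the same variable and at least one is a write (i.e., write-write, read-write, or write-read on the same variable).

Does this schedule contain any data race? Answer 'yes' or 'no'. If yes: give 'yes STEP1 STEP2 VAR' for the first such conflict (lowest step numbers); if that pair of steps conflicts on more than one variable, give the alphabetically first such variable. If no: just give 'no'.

Steps 1,2: same thread (C). No race.
Steps 2,3: C(r=y,w=y) vs B(r=x,w=x). No conflict.
Steps 3,4: B(r=x,w=x) vs C(r=y,w=y). No conflict.
Steps 4,5: C(r=y,w=y) vs B(r=x,w=x). No conflict.
Steps 5,6: B(r=x,w=x) vs A(r=y,w=y). No conflict.
Steps 6,7: same thread (A). No race.

Answer: no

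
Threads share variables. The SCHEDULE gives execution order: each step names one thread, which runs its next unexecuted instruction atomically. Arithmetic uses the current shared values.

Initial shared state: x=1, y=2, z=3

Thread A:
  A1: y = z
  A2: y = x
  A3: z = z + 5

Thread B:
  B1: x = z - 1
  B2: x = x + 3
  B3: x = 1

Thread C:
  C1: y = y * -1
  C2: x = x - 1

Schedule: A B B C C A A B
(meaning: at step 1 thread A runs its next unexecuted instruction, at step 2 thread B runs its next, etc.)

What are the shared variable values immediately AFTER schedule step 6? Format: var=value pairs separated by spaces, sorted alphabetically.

Step 1: thread A executes A1 (y = z). Shared: x=1 y=3 z=3. PCs: A@1 B@0 C@0
Step 2: thread B executes B1 (x = z - 1). Shared: x=2 y=3 z=3. PCs: A@1 B@1 C@0
Step 3: thread B executes B2 (x = x + 3). Shared: x=5 y=3 z=3. PCs: A@1 B@2 C@0
Step 4: thread C executes C1 (y = y * -1). Shared: x=5 y=-3 z=3. PCs: A@1 B@2 C@1
Step 5: thread C executes C2 (x = x - 1). Shared: x=4 y=-3 z=3. PCs: A@1 B@2 C@2
Step 6: thread A executes A2 (y = x). Shared: x=4 y=4 z=3. PCs: A@2 B@2 C@2

Answer: x=4 y=4 z=3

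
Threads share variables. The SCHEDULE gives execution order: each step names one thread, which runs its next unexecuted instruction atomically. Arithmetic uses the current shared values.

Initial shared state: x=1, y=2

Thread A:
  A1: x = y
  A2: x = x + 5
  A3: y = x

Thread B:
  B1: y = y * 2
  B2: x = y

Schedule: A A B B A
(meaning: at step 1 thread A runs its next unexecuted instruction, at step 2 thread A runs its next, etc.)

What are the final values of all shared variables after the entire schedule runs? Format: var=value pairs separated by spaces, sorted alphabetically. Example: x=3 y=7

Step 1: thread A executes A1 (x = y). Shared: x=2 y=2. PCs: A@1 B@0
Step 2: thread A executes A2 (x = x + 5). Shared: x=7 y=2. PCs: A@2 B@0
Step 3: thread B executes B1 (y = y * 2). Shared: x=7 y=4. PCs: A@2 B@1
Step 4: thread B executes B2 (x = y). Shared: x=4 y=4. PCs: A@2 B@2
Step 5: thread A executes A3 (y = x). Shared: x=4 y=4. PCs: A@3 B@2

Answer: x=4 y=4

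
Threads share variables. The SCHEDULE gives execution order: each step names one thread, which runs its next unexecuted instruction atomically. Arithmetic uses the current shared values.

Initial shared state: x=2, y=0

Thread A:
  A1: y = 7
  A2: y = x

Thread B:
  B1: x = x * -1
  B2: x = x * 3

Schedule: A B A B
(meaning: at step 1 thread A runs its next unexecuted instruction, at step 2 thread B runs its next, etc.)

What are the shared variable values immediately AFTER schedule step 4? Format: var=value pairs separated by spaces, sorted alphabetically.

Answer: x=-6 y=-2

Derivation:
Step 1: thread A executes A1 (y = 7). Shared: x=2 y=7. PCs: A@1 B@0
Step 2: thread B executes B1 (x = x * -1). Shared: x=-2 y=7. PCs: A@1 B@1
Step 3: thread A executes A2 (y = x). Shared: x=-2 y=-2. PCs: A@2 B@1
Step 4: thread B executes B2 (x = x * 3). Shared: x=-6 y=-2. PCs: A@2 B@2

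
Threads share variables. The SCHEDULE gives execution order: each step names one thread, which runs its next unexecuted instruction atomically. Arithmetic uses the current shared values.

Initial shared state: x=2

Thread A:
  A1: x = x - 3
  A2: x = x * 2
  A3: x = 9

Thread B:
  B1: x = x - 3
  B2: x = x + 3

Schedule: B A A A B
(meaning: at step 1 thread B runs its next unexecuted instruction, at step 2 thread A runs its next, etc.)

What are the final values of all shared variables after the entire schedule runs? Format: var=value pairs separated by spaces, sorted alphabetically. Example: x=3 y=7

Step 1: thread B executes B1 (x = x - 3). Shared: x=-1. PCs: A@0 B@1
Step 2: thread A executes A1 (x = x - 3). Shared: x=-4. PCs: A@1 B@1
Step 3: thread A executes A2 (x = x * 2). Shared: x=-8. PCs: A@2 B@1
Step 4: thread A executes A3 (x = 9). Shared: x=9. PCs: A@3 B@1
Step 5: thread B executes B2 (x = x + 3). Shared: x=12. PCs: A@3 B@2

Answer: x=12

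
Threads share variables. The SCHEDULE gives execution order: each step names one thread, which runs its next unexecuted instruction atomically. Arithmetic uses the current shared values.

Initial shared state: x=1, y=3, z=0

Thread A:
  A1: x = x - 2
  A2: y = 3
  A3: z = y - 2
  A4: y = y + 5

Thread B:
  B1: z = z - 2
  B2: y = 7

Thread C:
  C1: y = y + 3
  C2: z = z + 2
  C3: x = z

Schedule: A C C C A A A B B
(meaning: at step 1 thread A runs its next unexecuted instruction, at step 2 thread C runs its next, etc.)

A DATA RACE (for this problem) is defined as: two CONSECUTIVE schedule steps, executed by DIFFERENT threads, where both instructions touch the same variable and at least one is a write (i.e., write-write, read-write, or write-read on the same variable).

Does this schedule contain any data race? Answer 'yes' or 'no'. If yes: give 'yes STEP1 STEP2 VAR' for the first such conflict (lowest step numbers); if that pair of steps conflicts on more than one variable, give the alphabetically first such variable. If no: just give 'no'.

Answer: no

Derivation:
Steps 1,2: A(r=x,w=x) vs C(r=y,w=y). No conflict.
Steps 2,3: same thread (C). No race.
Steps 3,4: same thread (C). No race.
Steps 4,5: C(r=z,w=x) vs A(r=-,w=y). No conflict.
Steps 5,6: same thread (A). No race.
Steps 6,7: same thread (A). No race.
Steps 7,8: A(r=y,w=y) vs B(r=z,w=z). No conflict.
Steps 8,9: same thread (B). No race.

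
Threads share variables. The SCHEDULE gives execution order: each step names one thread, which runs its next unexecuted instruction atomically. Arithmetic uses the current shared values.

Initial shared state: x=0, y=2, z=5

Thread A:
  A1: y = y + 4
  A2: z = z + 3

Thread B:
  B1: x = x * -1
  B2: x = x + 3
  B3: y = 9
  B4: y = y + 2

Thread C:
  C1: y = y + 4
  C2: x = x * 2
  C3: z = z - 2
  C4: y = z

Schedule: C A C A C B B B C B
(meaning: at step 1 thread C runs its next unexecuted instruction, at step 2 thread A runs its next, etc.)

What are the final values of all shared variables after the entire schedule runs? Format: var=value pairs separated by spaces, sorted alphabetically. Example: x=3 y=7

Step 1: thread C executes C1 (y = y + 4). Shared: x=0 y=6 z=5. PCs: A@0 B@0 C@1
Step 2: thread A executes A1 (y = y + 4). Shared: x=0 y=10 z=5. PCs: A@1 B@0 C@1
Step 3: thread C executes C2 (x = x * 2). Shared: x=0 y=10 z=5. PCs: A@1 B@0 C@2
Step 4: thread A executes A2 (z = z + 3). Shared: x=0 y=10 z=8. PCs: A@2 B@0 C@2
Step 5: thread C executes C3 (z = z - 2). Shared: x=0 y=10 z=6. PCs: A@2 B@0 C@3
Step 6: thread B executes B1 (x = x * -1). Shared: x=0 y=10 z=6. PCs: A@2 B@1 C@3
Step 7: thread B executes B2 (x = x + 3). Shared: x=3 y=10 z=6. PCs: A@2 B@2 C@3
Step 8: thread B executes B3 (y = 9). Shared: x=3 y=9 z=6. PCs: A@2 B@3 C@3
Step 9: thread C executes C4 (y = z). Shared: x=3 y=6 z=6. PCs: A@2 B@3 C@4
Step 10: thread B executes B4 (y = y + 2). Shared: x=3 y=8 z=6. PCs: A@2 B@4 C@4

Answer: x=3 y=8 z=6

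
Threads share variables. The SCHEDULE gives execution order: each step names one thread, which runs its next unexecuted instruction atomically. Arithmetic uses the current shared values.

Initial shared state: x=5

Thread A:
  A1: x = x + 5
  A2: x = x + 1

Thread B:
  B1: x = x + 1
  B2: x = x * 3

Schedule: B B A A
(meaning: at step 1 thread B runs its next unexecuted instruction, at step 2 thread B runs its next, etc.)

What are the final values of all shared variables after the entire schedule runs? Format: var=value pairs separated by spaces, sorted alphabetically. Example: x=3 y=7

Step 1: thread B executes B1 (x = x + 1). Shared: x=6. PCs: A@0 B@1
Step 2: thread B executes B2 (x = x * 3). Shared: x=18. PCs: A@0 B@2
Step 3: thread A executes A1 (x = x + 5). Shared: x=23. PCs: A@1 B@2
Step 4: thread A executes A2 (x = x + 1). Shared: x=24. PCs: A@2 B@2

Answer: x=24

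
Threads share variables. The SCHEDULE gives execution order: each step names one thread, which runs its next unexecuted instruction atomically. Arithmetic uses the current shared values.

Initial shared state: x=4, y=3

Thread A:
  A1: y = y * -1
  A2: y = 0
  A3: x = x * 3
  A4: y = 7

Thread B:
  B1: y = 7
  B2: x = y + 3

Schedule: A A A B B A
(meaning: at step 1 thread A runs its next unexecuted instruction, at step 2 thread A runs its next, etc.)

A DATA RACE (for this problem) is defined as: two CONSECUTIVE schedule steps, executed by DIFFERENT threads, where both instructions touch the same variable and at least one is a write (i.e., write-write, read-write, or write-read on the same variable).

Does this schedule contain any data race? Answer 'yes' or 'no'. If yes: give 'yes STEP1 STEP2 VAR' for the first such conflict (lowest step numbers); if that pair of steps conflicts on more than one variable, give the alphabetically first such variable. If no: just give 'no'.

Answer: yes 5 6 y

Derivation:
Steps 1,2: same thread (A). No race.
Steps 2,3: same thread (A). No race.
Steps 3,4: A(r=x,w=x) vs B(r=-,w=y). No conflict.
Steps 4,5: same thread (B). No race.
Steps 5,6: B(x = y + 3) vs A(y = 7). RACE on y (R-W).
First conflict at steps 5,6.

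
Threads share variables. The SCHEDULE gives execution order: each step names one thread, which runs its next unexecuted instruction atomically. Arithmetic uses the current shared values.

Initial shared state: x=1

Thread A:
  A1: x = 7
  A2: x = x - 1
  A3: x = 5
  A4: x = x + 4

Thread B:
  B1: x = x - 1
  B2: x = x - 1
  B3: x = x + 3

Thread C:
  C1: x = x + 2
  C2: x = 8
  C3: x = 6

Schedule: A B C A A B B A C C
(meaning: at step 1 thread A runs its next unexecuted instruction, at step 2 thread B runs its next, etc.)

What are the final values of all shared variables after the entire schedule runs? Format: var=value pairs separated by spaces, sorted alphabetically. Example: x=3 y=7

Answer: x=6

Derivation:
Step 1: thread A executes A1 (x = 7). Shared: x=7. PCs: A@1 B@0 C@0
Step 2: thread B executes B1 (x = x - 1). Shared: x=6. PCs: A@1 B@1 C@0
Step 3: thread C executes C1 (x = x + 2). Shared: x=8. PCs: A@1 B@1 C@1
Step 4: thread A executes A2 (x = x - 1). Shared: x=7. PCs: A@2 B@1 C@1
Step 5: thread A executes A3 (x = 5). Shared: x=5. PCs: A@3 B@1 C@1
Step 6: thread B executes B2 (x = x - 1). Shared: x=4. PCs: A@3 B@2 C@1
Step 7: thread B executes B3 (x = x + 3). Shared: x=7. PCs: A@3 B@3 C@1
Step 8: thread A executes A4 (x = x + 4). Shared: x=11. PCs: A@4 B@3 C@1
Step 9: thread C executes C2 (x = 8). Shared: x=8. PCs: A@4 B@3 C@2
Step 10: thread C executes C3 (x = 6). Shared: x=6. PCs: A@4 B@3 C@3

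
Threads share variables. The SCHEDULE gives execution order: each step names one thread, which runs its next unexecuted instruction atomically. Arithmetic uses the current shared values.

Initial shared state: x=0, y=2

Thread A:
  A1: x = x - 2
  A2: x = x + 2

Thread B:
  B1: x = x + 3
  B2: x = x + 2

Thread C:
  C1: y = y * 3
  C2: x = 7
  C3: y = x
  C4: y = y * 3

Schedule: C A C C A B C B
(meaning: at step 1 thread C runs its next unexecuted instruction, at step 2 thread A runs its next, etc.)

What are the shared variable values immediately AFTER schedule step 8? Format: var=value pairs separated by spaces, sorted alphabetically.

Answer: x=14 y=21

Derivation:
Step 1: thread C executes C1 (y = y * 3). Shared: x=0 y=6. PCs: A@0 B@0 C@1
Step 2: thread A executes A1 (x = x - 2). Shared: x=-2 y=6. PCs: A@1 B@0 C@1
Step 3: thread C executes C2 (x = 7). Shared: x=7 y=6. PCs: A@1 B@0 C@2
Step 4: thread C executes C3 (y = x). Shared: x=7 y=7. PCs: A@1 B@0 C@3
Step 5: thread A executes A2 (x = x + 2). Shared: x=9 y=7. PCs: A@2 B@0 C@3
Step 6: thread B executes B1 (x = x + 3). Shared: x=12 y=7. PCs: A@2 B@1 C@3
Step 7: thread C executes C4 (y = y * 3). Shared: x=12 y=21. PCs: A@2 B@1 C@4
Step 8: thread B executes B2 (x = x + 2). Shared: x=14 y=21. PCs: A@2 B@2 C@4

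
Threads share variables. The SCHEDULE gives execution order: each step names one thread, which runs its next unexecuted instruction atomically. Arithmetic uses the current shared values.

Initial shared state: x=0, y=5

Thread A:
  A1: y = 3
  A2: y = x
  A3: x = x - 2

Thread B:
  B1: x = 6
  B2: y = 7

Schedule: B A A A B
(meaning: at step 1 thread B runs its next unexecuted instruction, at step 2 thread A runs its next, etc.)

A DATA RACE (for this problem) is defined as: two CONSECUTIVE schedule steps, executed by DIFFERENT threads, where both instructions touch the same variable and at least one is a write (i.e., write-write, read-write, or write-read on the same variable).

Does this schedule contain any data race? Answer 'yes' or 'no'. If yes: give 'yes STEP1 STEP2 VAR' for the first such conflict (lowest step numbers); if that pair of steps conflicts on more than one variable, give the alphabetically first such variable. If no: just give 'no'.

Steps 1,2: B(r=-,w=x) vs A(r=-,w=y). No conflict.
Steps 2,3: same thread (A). No race.
Steps 3,4: same thread (A). No race.
Steps 4,5: A(r=x,w=x) vs B(r=-,w=y). No conflict.

Answer: no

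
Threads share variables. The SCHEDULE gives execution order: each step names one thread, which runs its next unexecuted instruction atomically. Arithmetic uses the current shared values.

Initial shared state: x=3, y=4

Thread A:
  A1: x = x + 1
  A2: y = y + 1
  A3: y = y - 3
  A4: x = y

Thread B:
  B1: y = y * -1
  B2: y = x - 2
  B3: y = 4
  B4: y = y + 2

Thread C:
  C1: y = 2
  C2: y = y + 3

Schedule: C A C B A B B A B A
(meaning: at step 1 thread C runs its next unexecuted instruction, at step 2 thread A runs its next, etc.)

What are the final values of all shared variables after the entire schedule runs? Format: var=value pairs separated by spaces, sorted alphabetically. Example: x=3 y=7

Answer: x=3 y=3

Derivation:
Step 1: thread C executes C1 (y = 2). Shared: x=3 y=2. PCs: A@0 B@0 C@1
Step 2: thread A executes A1 (x = x + 1). Shared: x=4 y=2. PCs: A@1 B@0 C@1
Step 3: thread C executes C2 (y = y + 3). Shared: x=4 y=5. PCs: A@1 B@0 C@2
Step 4: thread B executes B1 (y = y * -1). Shared: x=4 y=-5. PCs: A@1 B@1 C@2
Step 5: thread A executes A2 (y = y + 1). Shared: x=4 y=-4. PCs: A@2 B@1 C@2
Step 6: thread B executes B2 (y = x - 2). Shared: x=4 y=2. PCs: A@2 B@2 C@2
Step 7: thread B executes B3 (y = 4). Shared: x=4 y=4. PCs: A@2 B@3 C@2
Step 8: thread A executes A3 (y = y - 3). Shared: x=4 y=1. PCs: A@3 B@3 C@2
Step 9: thread B executes B4 (y = y + 2). Shared: x=4 y=3. PCs: A@3 B@4 C@2
Step 10: thread A executes A4 (x = y). Shared: x=3 y=3. PCs: A@4 B@4 C@2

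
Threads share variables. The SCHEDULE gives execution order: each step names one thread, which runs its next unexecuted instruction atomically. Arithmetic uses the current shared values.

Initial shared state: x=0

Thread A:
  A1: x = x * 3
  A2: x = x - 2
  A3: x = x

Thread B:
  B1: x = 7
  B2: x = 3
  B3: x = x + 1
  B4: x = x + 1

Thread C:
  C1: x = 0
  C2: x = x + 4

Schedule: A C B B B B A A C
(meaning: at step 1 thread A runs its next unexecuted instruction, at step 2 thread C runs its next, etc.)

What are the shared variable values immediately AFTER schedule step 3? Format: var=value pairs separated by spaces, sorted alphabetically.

Answer: x=7

Derivation:
Step 1: thread A executes A1 (x = x * 3). Shared: x=0. PCs: A@1 B@0 C@0
Step 2: thread C executes C1 (x = 0). Shared: x=0. PCs: A@1 B@0 C@1
Step 3: thread B executes B1 (x = 7). Shared: x=7. PCs: A@1 B@1 C@1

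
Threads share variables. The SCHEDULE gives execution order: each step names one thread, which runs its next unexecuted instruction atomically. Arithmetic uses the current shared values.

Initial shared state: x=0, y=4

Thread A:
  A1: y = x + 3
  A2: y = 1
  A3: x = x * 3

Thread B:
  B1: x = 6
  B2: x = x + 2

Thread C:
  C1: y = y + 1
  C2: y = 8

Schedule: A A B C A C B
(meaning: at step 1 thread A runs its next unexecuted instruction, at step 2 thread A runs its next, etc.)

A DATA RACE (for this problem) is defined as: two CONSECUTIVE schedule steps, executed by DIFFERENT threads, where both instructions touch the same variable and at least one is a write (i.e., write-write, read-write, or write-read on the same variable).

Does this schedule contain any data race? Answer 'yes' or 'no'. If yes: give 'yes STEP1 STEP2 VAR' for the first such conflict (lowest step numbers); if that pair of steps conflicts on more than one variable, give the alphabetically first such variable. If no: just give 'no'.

Steps 1,2: same thread (A). No race.
Steps 2,3: A(r=-,w=y) vs B(r=-,w=x). No conflict.
Steps 3,4: B(r=-,w=x) vs C(r=y,w=y). No conflict.
Steps 4,5: C(r=y,w=y) vs A(r=x,w=x). No conflict.
Steps 5,6: A(r=x,w=x) vs C(r=-,w=y). No conflict.
Steps 6,7: C(r=-,w=y) vs B(r=x,w=x). No conflict.

Answer: no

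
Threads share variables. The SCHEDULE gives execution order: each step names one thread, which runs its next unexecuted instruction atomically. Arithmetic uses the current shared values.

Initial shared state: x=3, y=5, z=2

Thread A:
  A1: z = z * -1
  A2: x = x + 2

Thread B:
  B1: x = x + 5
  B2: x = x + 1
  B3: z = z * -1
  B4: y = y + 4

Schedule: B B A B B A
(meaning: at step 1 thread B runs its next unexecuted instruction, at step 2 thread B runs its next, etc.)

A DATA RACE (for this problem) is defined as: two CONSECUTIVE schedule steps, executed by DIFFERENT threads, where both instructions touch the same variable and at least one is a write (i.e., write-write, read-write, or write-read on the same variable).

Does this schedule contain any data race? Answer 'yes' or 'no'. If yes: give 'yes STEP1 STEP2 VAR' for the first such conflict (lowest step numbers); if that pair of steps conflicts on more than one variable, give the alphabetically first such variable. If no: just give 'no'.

Steps 1,2: same thread (B). No race.
Steps 2,3: B(r=x,w=x) vs A(r=z,w=z). No conflict.
Steps 3,4: A(z = z * -1) vs B(z = z * -1). RACE on z (W-W).
Steps 4,5: same thread (B). No race.
Steps 5,6: B(r=y,w=y) vs A(r=x,w=x). No conflict.
First conflict at steps 3,4.

Answer: yes 3 4 z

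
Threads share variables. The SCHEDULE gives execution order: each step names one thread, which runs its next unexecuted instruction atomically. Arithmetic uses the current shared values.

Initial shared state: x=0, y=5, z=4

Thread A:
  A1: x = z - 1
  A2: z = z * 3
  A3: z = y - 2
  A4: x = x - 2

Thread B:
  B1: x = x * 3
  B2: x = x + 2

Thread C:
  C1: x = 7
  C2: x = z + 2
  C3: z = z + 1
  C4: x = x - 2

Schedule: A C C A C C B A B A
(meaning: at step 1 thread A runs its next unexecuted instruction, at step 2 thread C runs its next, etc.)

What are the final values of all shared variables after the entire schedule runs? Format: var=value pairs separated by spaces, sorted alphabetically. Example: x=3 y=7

Step 1: thread A executes A1 (x = z - 1). Shared: x=3 y=5 z=4. PCs: A@1 B@0 C@0
Step 2: thread C executes C1 (x = 7). Shared: x=7 y=5 z=4. PCs: A@1 B@0 C@1
Step 3: thread C executes C2 (x = z + 2). Shared: x=6 y=5 z=4. PCs: A@1 B@0 C@2
Step 4: thread A executes A2 (z = z * 3). Shared: x=6 y=5 z=12. PCs: A@2 B@0 C@2
Step 5: thread C executes C3 (z = z + 1). Shared: x=6 y=5 z=13. PCs: A@2 B@0 C@3
Step 6: thread C executes C4 (x = x - 2). Shared: x=4 y=5 z=13. PCs: A@2 B@0 C@4
Step 7: thread B executes B1 (x = x * 3). Shared: x=12 y=5 z=13. PCs: A@2 B@1 C@4
Step 8: thread A executes A3 (z = y - 2). Shared: x=12 y=5 z=3. PCs: A@3 B@1 C@4
Step 9: thread B executes B2 (x = x + 2). Shared: x=14 y=5 z=3. PCs: A@3 B@2 C@4
Step 10: thread A executes A4 (x = x - 2). Shared: x=12 y=5 z=3. PCs: A@4 B@2 C@4

Answer: x=12 y=5 z=3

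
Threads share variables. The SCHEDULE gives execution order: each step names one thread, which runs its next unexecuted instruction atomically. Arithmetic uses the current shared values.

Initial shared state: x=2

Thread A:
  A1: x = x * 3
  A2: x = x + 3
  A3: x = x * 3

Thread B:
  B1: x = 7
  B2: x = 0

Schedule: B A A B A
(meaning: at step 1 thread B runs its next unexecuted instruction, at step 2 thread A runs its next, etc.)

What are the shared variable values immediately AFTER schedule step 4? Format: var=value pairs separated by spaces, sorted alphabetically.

Answer: x=0

Derivation:
Step 1: thread B executes B1 (x = 7). Shared: x=7. PCs: A@0 B@1
Step 2: thread A executes A1 (x = x * 3). Shared: x=21. PCs: A@1 B@1
Step 3: thread A executes A2 (x = x + 3). Shared: x=24. PCs: A@2 B@1
Step 4: thread B executes B2 (x = 0). Shared: x=0. PCs: A@2 B@2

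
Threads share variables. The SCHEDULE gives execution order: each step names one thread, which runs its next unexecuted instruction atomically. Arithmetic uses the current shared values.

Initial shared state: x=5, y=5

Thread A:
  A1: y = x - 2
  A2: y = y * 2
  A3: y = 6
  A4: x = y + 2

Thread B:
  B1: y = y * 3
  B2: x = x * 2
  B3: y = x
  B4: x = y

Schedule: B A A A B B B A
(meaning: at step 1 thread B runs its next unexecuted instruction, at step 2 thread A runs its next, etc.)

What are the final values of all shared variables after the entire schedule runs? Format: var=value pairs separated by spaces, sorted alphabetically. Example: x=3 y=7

Step 1: thread B executes B1 (y = y * 3). Shared: x=5 y=15. PCs: A@0 B@1
Step 2: thread A executes A1 (y = x - 2). Shared: x=5 y=3. PCs: A@1 B@1
Step 3: thread A executes A2 (y = y * 2). Shared: x=5 y=6. PCs: A@2 B@1
Step 4: thread A executes A3 (y = 6). Shared: x=5 y=6. PCs: A@3 B@1
Step 5: thread B executes B2 (x = x * 2). Shared: x=10 y=6. PCs: A@3 B@2
Step 6: thread B executes B3 (y = x). Shared: x=10 y=10. PCs: A@3 B@3
Step 7: thread B executes B4 (x = y). Shared: x=10 y=10. PCs: A@3 B@4
Step 8: thread A executes A4 (x = y + 2). Shared: x=12 y=10. PCs: A@4 B@4

Answer: x=12 y=10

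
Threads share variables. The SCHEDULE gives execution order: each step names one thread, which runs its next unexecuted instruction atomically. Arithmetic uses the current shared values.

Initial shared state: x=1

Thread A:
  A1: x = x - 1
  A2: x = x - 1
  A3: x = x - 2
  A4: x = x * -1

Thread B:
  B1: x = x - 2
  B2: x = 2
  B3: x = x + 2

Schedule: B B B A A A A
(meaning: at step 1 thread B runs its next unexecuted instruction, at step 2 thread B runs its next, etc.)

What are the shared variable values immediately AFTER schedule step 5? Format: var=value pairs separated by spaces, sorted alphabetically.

Answer: x=2

Derivation:
Step 1: thread B executes B1 (x = x - 2). Shared: x=-1. PCs: A@0 B@1
Step 2: thread B executes B2 (x = 2). Shared: x=2. PCs: A@0 B@2
Step 3: thread B executes B3 (x = x + 2). Shared: x=4. PCs: A@0 B@3
Step 4: thread A executes A1 (x = x - 1). Shared: x=3. PCs: A@1 B@3
Step 5: thread A executes A2 (x = x - 1). Shared: x=2. PCs: A@2 B@3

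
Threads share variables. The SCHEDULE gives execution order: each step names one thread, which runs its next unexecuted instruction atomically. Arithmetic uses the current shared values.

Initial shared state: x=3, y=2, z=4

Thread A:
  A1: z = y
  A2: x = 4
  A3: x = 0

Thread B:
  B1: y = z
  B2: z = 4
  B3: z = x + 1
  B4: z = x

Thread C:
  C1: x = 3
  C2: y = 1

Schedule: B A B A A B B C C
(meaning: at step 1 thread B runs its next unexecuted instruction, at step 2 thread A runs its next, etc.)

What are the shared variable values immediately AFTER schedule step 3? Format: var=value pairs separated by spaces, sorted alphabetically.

Answer: x=3 y=4 z=4

Derivation:
Step 1: thread B executes B1 (y = z). Shared: x=3 y=4 z=4. PCs: A@0 B@1 C@0
Step 2: thread A executes A1 (z = y). Shared: x=3 y=4 z=4. PCs: A@1 B@1 C@0
Step 3: thread B executes B2 (z = 4). Shared: x=3 y=4 z=4. PCs: A@1 B@2 C@0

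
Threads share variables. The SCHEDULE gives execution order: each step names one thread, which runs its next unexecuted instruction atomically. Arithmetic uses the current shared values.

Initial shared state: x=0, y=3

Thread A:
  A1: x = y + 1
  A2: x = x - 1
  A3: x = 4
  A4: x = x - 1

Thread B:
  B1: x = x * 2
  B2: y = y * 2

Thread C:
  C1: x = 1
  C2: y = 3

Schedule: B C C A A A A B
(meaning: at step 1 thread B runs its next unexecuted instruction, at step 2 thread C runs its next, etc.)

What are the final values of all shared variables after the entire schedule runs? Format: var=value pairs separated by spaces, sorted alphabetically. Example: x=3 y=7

Answer: x=3 y=6

Derivation:
Step 1: thread B executes B1 (x = x * 2). Shared: x=0 y=3. PCs: A@0 B@1 C@0
Step 2: thread C executes C1 (x = 1). Shared: x=1 y=3. PCs: A@0 B@1 C@1
Step 3: thread C executes C2 (y = 3). Shared: x=1 y=3. PCs: A@0 B@1 C@2
Step 4: thread A executes A1 (x = y + 1). Shared: x=4 y=3. PCs: A@1 B@1 C@2
Step 5: thread A executes A2 (x = x - 1). Shared: x=3 y=3. PCs: A@2 B@1 C@2
Step 6: thread A executes A3 (x = 4). Shared: x=4 y=3. PCs: A@3 B@1 C@2
Step 7: thread A executes A4 (x = x - 1). Shared: x=3 y=3. PCs: A@4 B@1 C@2
Step 8: thread B executes B2 (y = y * 2). Shared: x=3 y=6. PCs: A@4 B@2 C@2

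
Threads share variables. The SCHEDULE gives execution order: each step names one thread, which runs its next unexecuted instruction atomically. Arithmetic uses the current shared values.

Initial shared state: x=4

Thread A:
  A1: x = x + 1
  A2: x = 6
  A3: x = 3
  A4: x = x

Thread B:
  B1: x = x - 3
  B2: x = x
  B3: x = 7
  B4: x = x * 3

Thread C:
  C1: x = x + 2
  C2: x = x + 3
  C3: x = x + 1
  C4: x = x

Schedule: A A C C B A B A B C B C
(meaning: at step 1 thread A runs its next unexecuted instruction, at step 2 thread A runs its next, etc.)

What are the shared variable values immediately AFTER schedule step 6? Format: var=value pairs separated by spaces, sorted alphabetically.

Step 1: thread A executes A1 (x = x + 1). Shared: x=5. PCs: A@1 B@0 C@0
Step 2: thread A executes A2 (x = 6). Shared: x=6. PCs: A@2 B@0 C@0
Step 3: thread C executes C1 (x = x + 2). Shared: x=8. PCs: A@2 B@0 C@1
Step 4: thread C executes C2 (x = x + 3). Shared: x=11. PCs: A@2 B@0 C@2
Step 5: thread B executes B1 (x = x - 3). Shared: x=8. PCs: A@2 B@1 C@2
Step 6: thread A executes A3 (x = 3). Shared: x=3. PCs: A@3 B@1 C@2

Answer: x=3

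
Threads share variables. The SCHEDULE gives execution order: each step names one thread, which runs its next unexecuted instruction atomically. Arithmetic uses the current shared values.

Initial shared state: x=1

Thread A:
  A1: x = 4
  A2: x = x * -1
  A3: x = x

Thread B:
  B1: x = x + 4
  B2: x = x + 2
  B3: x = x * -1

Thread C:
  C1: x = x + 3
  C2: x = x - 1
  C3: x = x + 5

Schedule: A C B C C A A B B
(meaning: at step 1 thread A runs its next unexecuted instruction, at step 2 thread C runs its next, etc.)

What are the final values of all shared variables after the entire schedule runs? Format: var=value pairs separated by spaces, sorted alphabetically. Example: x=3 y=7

Answer: x=13

Derivation:
Step 1: thread A executes A1 (x = 4). Shared: x=4. PCs: A@1 B@0 C@0
Step 2: thread C executes C1 (x = x + 3). Shared: x=7. PCs: A@1 B@0 C@1
Step 3: thread B executes B1 (x = x + 4). Shared: x=11. PCs: A@1 B@1 C@1
Step 4: thread C executes C2 (x = x - 1). Shared: x=10. PCs: A@1 B@1 C@2
Step 5: thread C executes C3 (x = x + 5). Shared: x=15. PCs: A@1 B@1 C@3
Step 6: thread A executes A2 (x = x * -1). Shared: x=-15. PCs: A@2 B@1 C@3
Step 7: thread A executes A3 (x = x). Shared: x=-15. PCs: A@3 B@1 C@3
Step 8: thread B executes B2 (x = x + 2). Shared: x=-13. PCs: A@3 B@2 C@3
Step 9: thread B executes B3 (x = x * -1). Shared: x=13. PCs: A@3 B@3 C@3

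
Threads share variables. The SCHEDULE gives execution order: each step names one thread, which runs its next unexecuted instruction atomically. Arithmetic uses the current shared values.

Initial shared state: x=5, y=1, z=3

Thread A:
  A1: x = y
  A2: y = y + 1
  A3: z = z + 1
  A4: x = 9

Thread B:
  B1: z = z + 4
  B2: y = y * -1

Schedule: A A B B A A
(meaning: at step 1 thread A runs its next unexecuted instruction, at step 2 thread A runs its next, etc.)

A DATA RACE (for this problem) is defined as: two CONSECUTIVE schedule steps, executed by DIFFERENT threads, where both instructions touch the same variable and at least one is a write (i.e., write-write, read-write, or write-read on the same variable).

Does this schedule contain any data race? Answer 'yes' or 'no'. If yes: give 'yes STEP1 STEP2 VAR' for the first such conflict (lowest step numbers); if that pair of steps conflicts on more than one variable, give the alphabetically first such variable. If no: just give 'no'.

Steps 1,2: same thread (A). No race.
Steps 2,3: A(r=y,w=y) vs B(r=z,w=z). No conflict.
Steps 3,4: same thread (B). No race.
Steps 4,5: B(r=y,w=y) vs A(r=z,w=z). No conflict.
Steps 5,6: same thread (A). No race.

Answer: no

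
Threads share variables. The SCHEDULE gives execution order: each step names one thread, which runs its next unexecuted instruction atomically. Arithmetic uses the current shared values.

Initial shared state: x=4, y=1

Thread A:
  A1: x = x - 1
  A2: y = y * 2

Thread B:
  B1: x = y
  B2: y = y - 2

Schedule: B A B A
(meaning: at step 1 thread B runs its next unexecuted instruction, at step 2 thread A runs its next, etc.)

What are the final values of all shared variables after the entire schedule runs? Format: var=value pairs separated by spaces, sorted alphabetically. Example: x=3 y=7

Step 1: thread B executes B1 (x = y). Shared: x=1 y=1. PCs: A@0 B@1
Step 2: thread A executes A1 (x = x - 1). Shared: x=0 y=1. PCs: A@1 B@1
Step 3: thread B executes B2 (y = y - 2). Shared: x=0 y=-1. PCs: A@1 B@2
Step 4: thread A executes A2 (y = y * 2). Shared: x=0 y=-2. PCs: A@2 B@2

Answer: x=0 y=-2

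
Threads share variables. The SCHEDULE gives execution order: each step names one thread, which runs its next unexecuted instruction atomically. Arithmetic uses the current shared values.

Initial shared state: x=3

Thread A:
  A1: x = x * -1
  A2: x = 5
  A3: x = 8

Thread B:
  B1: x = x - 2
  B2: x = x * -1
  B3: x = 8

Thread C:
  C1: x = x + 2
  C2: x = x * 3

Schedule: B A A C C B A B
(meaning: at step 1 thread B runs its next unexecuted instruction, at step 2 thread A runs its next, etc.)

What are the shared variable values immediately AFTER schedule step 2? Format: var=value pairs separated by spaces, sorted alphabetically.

Answer: x=-1

Derivation:
Step 1: thread B executes B1 (x = x - 2). Shared: x=1. PCs: A@0 B@1 C@0
Step 2: thread A executes A1 (x = x * -1). Shared: x=-1. PCs: A@1 B@1 C@0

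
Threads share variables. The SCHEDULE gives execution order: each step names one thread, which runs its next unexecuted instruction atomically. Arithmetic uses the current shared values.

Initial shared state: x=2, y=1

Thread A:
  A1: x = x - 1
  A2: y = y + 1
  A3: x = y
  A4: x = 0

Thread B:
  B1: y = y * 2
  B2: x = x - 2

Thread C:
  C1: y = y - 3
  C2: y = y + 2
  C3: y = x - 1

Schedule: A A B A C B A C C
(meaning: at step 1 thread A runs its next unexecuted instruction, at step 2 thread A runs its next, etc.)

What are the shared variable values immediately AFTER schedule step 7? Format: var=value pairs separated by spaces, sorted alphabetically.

Answer: x=0 y=1

Derivation:
Step 1: thread A executes A1 (x = x - 1). Shared: x=1 y=1. PCs: A@1 B@0 C@0
Step 2: thread A executes A2 (y = y + 1). Shared: x=1 y=2. PCs: A@2 B@0 C@0
Step 3: thread B executes B1 (y = y * 2). Shared: x=1 y=4. PCs: A@2 B@1 C@0
Step 4: thread A executes A3 (x = y). Shared: x=4 y=4. PCs: A@3 B@1 C@0
Step 5: thread C executes C1 (y = y - 3). Shared: x=4 y=1. PCs: A@3 B@1 C@1
Step 6: thread B executes B2 (x = x - 2). Shared: x=2 y=1. PCs: A@3 B@2 C@1
Step 7: thread A executes A4 (x = 0). Shared: x=0 y=1. PCs: A@4 B@2 C@1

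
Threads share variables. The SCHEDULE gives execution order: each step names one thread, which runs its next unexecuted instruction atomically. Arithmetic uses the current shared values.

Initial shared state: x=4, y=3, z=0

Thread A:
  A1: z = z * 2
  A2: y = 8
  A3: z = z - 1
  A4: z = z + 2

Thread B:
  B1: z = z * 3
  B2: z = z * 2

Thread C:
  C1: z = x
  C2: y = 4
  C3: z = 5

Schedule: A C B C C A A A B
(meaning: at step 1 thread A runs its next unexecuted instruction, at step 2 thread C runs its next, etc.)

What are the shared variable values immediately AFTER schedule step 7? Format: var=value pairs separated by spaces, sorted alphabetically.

Step 1: thread A executes A1 (z = z * 2). Shared: x=4 y=3 z=0. PCs: A@1 B@0 C@0
Step 2: thread C executes C1 (z = x). Shared: x=4 y=3 z=4. PCs: A@1 B@0 C@1
Step 3: thread B executes B1 (z = z * 3). Shared: x=4 y=3 z=12. PCs: A@1 B@1 C@1
Step 4: thread C executes C2 (y = 4). Shared: x=4 y=4 z=12. PCs: A@1 B@1 C@2
Step 5: thread C executes C3 (z = 5). Shared: x=4 y=4 z=5. PCs: A@1 B@1 C@3
Step 6: thread A executes A2 (y = 8). Shared: x=4 y=8 z=5. PCs: A@2 B@1 C@3
Step 7: thread A executes A3 (z = z - 1). Shared: x=4 y=8 z=4. PCs: A@3 B@1 C@3

Answer: x=4 y=8 z=4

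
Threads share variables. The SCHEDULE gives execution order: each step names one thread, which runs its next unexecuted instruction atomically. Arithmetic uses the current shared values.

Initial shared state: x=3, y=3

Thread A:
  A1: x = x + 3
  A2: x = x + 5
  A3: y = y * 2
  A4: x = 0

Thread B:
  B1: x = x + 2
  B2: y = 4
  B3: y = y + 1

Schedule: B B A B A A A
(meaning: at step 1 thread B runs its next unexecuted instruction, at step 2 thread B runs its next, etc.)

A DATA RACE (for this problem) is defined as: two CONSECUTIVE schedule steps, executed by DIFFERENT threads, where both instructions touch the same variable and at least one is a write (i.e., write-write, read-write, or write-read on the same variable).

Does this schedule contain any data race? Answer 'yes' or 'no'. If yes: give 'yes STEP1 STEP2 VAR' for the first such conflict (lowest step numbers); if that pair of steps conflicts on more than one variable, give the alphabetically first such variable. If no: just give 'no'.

Steps 1,2: same thread (B). No race.
Steps 2,3: B(r=-,w=y) vs A(r=x,w=x). No conflict.
Steps 3,4: A(r=x,w=x) vs B(r=y,w=y). No conflict.
Steps 4,5: B(r=y,w=y) vs A(r=x,w=x). No conflict.
Steps 5,6: same thread (A). No race.
Steps 6,7: same thread (A). No race.

Answer: no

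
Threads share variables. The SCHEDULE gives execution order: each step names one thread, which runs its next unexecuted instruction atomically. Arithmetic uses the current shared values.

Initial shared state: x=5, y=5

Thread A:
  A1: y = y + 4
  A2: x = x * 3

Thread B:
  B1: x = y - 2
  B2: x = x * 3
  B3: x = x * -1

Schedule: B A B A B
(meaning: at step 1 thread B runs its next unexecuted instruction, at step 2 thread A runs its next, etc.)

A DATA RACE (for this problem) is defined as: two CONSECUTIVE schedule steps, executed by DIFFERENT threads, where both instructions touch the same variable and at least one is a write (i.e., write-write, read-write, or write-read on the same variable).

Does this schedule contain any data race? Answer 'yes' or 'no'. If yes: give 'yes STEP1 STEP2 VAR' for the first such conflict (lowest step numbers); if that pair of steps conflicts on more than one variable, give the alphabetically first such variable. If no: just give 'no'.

Answer: yes 1 2 y

Derivation:
Steps 1,2: B(x = y - 2) vs A(y = y + 4). RACE on y (R-W).
Steps 2,3: A(r=y,w=y) vs B(r=x,w=x). No conflict.
Steps 3,4: B(x = x * 3) vs A(x = x * 3). RACE on x (W-W).
Steps 4,5: A(x = x * 3) vs B(x = x * -1). RACE on x (W-W).
First conflict at steps 1,2.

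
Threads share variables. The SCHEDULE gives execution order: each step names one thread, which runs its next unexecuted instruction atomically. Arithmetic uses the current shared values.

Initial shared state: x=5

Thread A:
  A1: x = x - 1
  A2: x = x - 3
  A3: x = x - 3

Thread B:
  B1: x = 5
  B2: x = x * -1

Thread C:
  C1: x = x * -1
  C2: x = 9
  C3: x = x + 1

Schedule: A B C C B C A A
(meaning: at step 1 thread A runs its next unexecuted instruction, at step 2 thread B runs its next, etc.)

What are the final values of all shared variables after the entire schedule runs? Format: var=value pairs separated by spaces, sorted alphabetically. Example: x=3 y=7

Step 1: thread A executes A1 (x = x - 1). Shared: x=4. PCs: A@1 B@0 C@0
Step 2: thread B executes B1 (x = 5). Shared: x=5. PCs: A@1 B@1 C@0
Step 3: thread C executes C1 (x = x * -1). Shared: x=-5. PCs: A@1 B@1 C@1
Step 4: thread C executes C2 (x = 9). Shared: x=9. PCs: A@1 B@1 C@2
Step 5: thread B executes B2 (x = x * -1). Shared: x=-9. PCs: A@1 B@2 C@2
Step 6: thread C executes C3 (x = x + 1). Shared: x=-8. PCs: A@1 B@2 C@3
Step 7: thread A executes A2 (x = x - 3). Shared: x=-11. PCs: A@2 B@2 C@3
Step 8: thread A executes A3 (x = x - 3). Shared: x=-14. PCs: A@3 B@2 C@3

Answer: x=-14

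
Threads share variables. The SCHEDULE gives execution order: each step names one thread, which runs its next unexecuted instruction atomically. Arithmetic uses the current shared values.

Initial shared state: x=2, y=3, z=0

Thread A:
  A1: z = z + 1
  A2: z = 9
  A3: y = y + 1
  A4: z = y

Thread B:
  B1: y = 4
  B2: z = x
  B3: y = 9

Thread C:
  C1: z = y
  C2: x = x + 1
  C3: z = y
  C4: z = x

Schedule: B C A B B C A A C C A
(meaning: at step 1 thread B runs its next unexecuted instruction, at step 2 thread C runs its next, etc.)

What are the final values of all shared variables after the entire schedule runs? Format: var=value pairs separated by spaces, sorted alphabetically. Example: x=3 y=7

Answer: x=3 y=10 z=10

Derivation:
Step 1: thread B executes B1 (y = 4). Shared: x=2 y=4 z=0. PCs: A@0 B@1 C@0
Step 2: thread C executes C1 (z = y). Shared: x=2 y=4 z=4. PCs: A@0 B@1 C@1
Step 3: thread A executes A1 (z = z + 1). Shared: x=2 y=4 z=5. PCs: A@1 B@1 C@1
Step 4: thread B executes B2 (z = x). Shared: x=2 y=4 z=2. PCs: A@1 B@2 C@1
Step 5: thread B executes B3 (y = 9). Shared: x=2 y=9 z=2. PCs: A@1 B@3 C@1
Step 6: thread C executes C2 (x = x + 1). Shared: x=3 y=9 z=2. PCs: A@1 B@3 C@2
Step 7: thread A executes A2 (z = 9). Shared: x=3 y=9 z=9. PCs: A@2 B@3 C@2
Step 8: thread A executes A3 (y = y + 1). Shared: x=3 y=10 z=9. PCs: A@3 B@3 C@2
Step 9: thread C executes C3 (z = y). Shared: x=3 y=10 z=10. PCs: A@3 B@3 C@3
Step 10: thread C executes C4 (z = x). Shared: x=3 y=10 z=3. PCs: A@3 B@3 C@4
Step 11: thread A executes A4 (z = y). Shared: x=3 y=10 z=10. PCs: A@4 B@3 C@4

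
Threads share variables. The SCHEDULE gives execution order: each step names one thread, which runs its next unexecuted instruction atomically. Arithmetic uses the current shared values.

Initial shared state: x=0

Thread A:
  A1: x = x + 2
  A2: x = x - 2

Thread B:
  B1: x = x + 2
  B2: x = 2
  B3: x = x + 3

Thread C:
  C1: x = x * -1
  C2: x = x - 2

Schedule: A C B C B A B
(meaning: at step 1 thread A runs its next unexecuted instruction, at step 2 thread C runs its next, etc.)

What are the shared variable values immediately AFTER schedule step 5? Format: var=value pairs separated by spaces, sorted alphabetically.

Answer: x=2

Derivation:
Step 1: thread A executes A1 (x = x + 2). Shared: x=2. PCs: A@1 B@0 C@0
Step 2: thread C executes C1 (x = x * -1). Shared: x=-2. PCs: A@1 B@0 C@1
Step 3: thread B executes B1 (x = x + 2). Shared: x=0. PCs: A@1 B@1 C@1
Step 4: thread C executes C2 (x = x - 2). Shared: x=-2. PCs: A@1 B@1 C@2
Step 5: thread B executes B2 (x = 2). Shared: x=2. PCs: A@1 B@2 C@2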